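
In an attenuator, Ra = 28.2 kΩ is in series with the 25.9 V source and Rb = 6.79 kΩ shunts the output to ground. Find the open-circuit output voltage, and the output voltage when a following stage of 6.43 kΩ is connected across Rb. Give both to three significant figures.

Open-circuit: V = 25.9 × 6.79/(28.2 + 6.79) = 5.03 V.
With the load, Rb becomes Rb‖R_L = 3.303 kΩ, so V = 25.9 × 3.303/31.50 = 2.72 V.

Unloaded: 5.03 V; loaded: 2.72 V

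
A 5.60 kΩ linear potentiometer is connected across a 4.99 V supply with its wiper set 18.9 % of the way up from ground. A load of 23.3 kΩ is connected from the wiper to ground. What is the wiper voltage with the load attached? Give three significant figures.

V ≈ 0.910 V

The wiper splits the pot into (1−α)R = 4.542 kΩ above and αR = 1.058 kΩ below.
Lower section ‖ load = 1.012 kΩ.
V_wiper = 4.99 × 1.012/(4.542 + 1.012) = 0.910 V.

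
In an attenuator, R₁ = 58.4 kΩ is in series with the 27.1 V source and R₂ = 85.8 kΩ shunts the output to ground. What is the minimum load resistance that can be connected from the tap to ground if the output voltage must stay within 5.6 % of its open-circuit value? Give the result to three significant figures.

Output resistance R_th = R₁‖R₂ = (58.4 × 85.8)/144.2 = 34.75 kΩ.
The fractional drop is R_th/(R_th + R_L); requiring this ≤ 0.0560 gives R_L ≥ R_th(1/0.0560 − 1) = 34.75 × 16.86 = 586 kΩ.

R_L(min) ≈ 586 kΩ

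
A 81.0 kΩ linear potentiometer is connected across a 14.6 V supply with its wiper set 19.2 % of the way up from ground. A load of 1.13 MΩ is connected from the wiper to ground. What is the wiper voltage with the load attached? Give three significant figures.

The wiper splits the pot into (1−α)R = 65.45 kΩ above and αR = 15.55 kΩ below.
Lower section ‖ load = 15.34 kΩ.
V_wiper = 14.6 × 15.34/(65.45 + 15.34) = 2.77 V.

V ≈ 2.77 V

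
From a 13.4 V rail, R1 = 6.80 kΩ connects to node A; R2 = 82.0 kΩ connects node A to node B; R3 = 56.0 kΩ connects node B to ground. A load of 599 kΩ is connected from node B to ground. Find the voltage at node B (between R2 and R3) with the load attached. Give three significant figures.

At node B, R3 is in parallel with the load: R3‖R_L = 51.21 kΩ.
Below node A the resistance is R2 + (R3‖R_L) = 133.2 kΩ, so V_A = 13.4 × 133.2/140.0 = 12.75 V.
Then V_B = V_A × (R3‖R_L)/(R2 + R3‖R_L) = 12.75 × 51.21/133.2 = 4.90 V.

V ≈ 4.90 V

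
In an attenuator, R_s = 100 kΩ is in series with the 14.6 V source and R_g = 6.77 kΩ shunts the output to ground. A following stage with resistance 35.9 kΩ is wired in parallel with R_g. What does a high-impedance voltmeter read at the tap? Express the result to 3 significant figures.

V_out ≈ 0.787 V

The load sits in parallel with R_g: R_g‖R_L = (6.77 × 35.9) / (6.77 + 35.9) = 5.696 kΩ.
V_out = 14.6 × 5.696 / (100 + 5.696) = 14.6 × 5.696/105.7 = 0.787 V.
(Unloaded it would have been 0.926 V.)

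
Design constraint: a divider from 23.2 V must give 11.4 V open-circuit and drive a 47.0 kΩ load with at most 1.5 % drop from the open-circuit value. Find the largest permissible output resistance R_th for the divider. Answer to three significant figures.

Loading drop = R_th/(R_th + R_L) ≤ 0.0150, so R_th ≤ R_L · ε/(1−ε) = 47.0 kΩ × 0.0150/0.9850 = 716 Ω.

R_th ≤ 716 Ω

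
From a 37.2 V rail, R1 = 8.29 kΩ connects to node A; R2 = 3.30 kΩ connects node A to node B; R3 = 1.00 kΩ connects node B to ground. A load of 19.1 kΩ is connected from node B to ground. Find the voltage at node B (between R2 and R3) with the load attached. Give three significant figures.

At node B, R3 is in parallel with the load: R3‖R_L = 0.9502 kΩ.
Below node A the resistance is R2 + (R3‖R_L) = 4.250 kΩ, so V_A = 37.2 × 4.250/12.54 = 12.61 V.
Then V_B = V_A × (R3‖R_L)/(R2 + R3‖R_L) = 12.61 × 0.9502/4.250 = 2.82 V.

V ≈ 2.82 V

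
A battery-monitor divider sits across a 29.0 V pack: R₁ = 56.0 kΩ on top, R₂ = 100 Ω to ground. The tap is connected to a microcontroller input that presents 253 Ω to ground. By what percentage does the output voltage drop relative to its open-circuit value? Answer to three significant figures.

Unloaded V = 29.0 × 100/56100 = 0.05169 V.
Loaded: R₂‖R_L = 71.67 Ω, giving V = 29.0 × 71.67/56070 = 0.03707 V.
Drop = (0.05169 − 0.03707) / 0.05169 = 28.3 %.

28.3 %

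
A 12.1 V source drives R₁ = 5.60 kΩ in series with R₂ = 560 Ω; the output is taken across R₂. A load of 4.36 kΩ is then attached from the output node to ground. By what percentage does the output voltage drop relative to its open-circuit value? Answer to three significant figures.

The divider's output (Thévenin) resistance is R₁‖R₂ = 509.1 Ω.
Fractional drop under load = R_th/(R_th + R_L) = 509.1 / (509.1 + 4360) = 0.1046.
So the output falls by 10.5 %.

10.5 %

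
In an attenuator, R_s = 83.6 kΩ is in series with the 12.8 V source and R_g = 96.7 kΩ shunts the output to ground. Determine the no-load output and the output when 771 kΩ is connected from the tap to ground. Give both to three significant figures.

Open-circuit: V = 12.8 × 96.7/(83.6 + 96.7) = 6.87 V.
With the load, R_g becomes R_g‖R_L = 85.92 kΩ, so V = 12.8 × 85.92/169.5 = 6.49 V.

Unloaded: 6.87 V; loaded: 6.49 V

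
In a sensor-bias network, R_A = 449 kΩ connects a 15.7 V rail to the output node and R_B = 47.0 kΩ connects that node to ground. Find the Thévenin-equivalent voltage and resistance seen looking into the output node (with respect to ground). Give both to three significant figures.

V_th is the open-circuit tap voltage: 15.7 × 47.0/(449 + 47.0) = 1.49 V.
With the supply zeroed, R_A and R_B appear in parallel from the tap: R_th = R_A‖R_B = (449 × 47.0)/496.0 = 42.5 kΩ.

V_th = 1.49 V, R_th = 42.5 kΩ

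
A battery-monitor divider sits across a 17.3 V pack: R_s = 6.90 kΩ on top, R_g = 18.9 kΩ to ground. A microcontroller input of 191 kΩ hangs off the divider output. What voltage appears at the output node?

The load sits in parallel with R_g: R_g‖R_L = (18.9 × 191) / (18.9 + 191) = 17.20 kΩ.
V_out = 17.3 × 17.20 / (6.90 + 17.20) = 17.3 × 17.20/24.10 = 12.3 V.
(Unloaded it would have been 12.7 V.)

V_out ≈ 12.3 V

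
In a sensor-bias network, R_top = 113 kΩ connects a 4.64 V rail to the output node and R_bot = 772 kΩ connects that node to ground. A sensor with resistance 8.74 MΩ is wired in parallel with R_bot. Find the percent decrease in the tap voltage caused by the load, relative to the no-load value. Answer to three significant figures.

The divider's output (Thévenin) resistance is R_top‖R_bot = 98.57 kΩ.
Fractional drop under load = R_th/(R_th + R_L) = 98.57 / (98.57 + 8740) = 0.01115.
So the output falls by 1.12 %.

1.12 %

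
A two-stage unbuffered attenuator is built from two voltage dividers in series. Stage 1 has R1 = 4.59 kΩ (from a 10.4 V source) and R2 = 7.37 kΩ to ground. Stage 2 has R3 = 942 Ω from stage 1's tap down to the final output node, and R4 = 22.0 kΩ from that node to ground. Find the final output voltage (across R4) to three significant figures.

V_out ≈ 5.47 V

Stage 2 presents R3+R4 = 22940 Ω as a load on stage 1's tap.
Stage 1's lower leg becomes R2‖(R3+R4) = 5578 Ω, so V_mid = 10.4 × 5578/10170 = 5.705 V.
Stage 2 is itself unloaded: V_out = V_mid × R4/(R3+R4) = 5.705 × 22000/22940 = 5.47 V.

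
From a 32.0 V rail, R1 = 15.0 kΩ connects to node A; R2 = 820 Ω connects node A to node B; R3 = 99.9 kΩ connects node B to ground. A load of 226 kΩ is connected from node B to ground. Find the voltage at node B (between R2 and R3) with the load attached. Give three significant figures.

V ≈ 26.1 V

At node B, R3 is in parallel with the load: R3‖R_L = 69280 Ω.
Below node A the resistance is R2 + (R3‖R_L) = 70100 Ω, so V_A = 32.0 × 70100/85100 = 26.36 V.
Then V_B = V_A × (R3‖R_L)/(R2 + R3‖R_L) = 26.36 × 69280/70100 = 26.1 V.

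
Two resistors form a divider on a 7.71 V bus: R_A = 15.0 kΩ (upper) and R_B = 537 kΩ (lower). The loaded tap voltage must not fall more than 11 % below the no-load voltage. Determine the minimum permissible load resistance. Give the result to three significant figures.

R_L(min) ≈ 118 kΩ

Output resistance R_th = R_A‖R_B = (15.0 × 537)/552.0 = 14.59 kΩ.
The fractional drop is R_th/(R_th + R_L); requiring this ≤ 0.110 gives R_L ≥ R_th(1/0.110 − 1) = 14.59 × 8.091 = 118 kΩ.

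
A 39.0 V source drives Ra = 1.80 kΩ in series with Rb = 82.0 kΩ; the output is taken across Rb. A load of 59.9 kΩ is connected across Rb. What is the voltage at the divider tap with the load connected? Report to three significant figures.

The load sits in parallel with Rb: Rb‖R_L = (82.0 × 59.9) / (82.0 + 59.9) = 34.61 kΩ.
V_out = 39.0 × 34.61 / (1.80 + 34.61) = 39.0 × 34.61/36.41 = 37.1 V.
(Unloaded it would have been 38.2 V.)

V_out ≈ 37.1 V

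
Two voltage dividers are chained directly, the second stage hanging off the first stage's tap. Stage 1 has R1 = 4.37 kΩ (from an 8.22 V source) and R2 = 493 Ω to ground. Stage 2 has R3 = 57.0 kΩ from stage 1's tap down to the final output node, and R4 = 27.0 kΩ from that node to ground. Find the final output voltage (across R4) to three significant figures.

Stage 2 presents R3+R4 = 84000 Ω as a load on stage 1's tap.
Stage 1's lower leg becomes R2‖(R3+R4) = 490.1 Ω, so V_mid = 8.22 × 490.1/4860 = 0.8290 V.
Stage 2 is itself unloaded: V_out = V_mid × R4/(R3+R4) = 0.8290 × 27000/84000 = 0.266 V.

V_out ≈ 0.266 V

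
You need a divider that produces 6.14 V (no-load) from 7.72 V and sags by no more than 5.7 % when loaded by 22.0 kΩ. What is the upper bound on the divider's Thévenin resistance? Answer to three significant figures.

Loading drop = R_th/(R_th + R_L) ≤ 0.0570, so R_th ≤ R_L · ε/(1−ε) = 22.0 kΩ × 0.0570/0.9430 = 1.33 kΩ.

R_th ≤ 1.33 kΩ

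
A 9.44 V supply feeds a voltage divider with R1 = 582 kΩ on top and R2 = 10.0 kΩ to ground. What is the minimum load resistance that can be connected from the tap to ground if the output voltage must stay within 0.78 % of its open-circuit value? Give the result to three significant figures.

Output resistance R_th = R1‖R2 = (582 × 10.0)/592.0 = 9.831 kΩ.
The fractional drop is R_th/(R_th + R_L); requiring this ≤ 0.00780 gives R_L ≥ R_th(1/0.00780 − 1) = 9.831 × 127.2 = 1.25 MΩ.

R_L(min) ≈ 1.25 MΩ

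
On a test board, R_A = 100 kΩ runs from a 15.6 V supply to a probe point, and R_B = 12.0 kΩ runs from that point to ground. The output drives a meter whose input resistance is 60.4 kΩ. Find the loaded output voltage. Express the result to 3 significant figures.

The load sits in parallel with R_B: R_B‖R_L = (12.0 × 60.4) / (12.0 + 60.4) = 10.01 kΩ.
V_out = 15.6 × 10.01 / (100 + 10.01) = 15.6 × 10.01/110.0 = 1.42 V.

V_out ≈ 1.42 V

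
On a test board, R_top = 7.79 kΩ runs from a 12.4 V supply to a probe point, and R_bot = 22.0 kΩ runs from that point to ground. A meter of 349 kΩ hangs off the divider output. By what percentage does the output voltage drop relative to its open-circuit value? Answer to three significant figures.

The divider's output (Thévenin) resistance is R_top‖R_bot = 5.753 kΩ.
Fractional drop under load = R_th/(R_th + R_L) = 5.753 / (5.753 + 349) = 0.01622.
So the output falls by 1.62 %.

1.62 %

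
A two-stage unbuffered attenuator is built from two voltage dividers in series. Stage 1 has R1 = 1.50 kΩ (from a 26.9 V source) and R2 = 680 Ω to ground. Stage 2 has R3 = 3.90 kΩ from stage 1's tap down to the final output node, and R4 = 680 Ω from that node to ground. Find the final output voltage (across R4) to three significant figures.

Stage 2 presents R3+R4 = 4580 Ω as a load on stage 1's tap.
Stage 1's lower leg becomes R2‖(R3+R4) = 592.1 Ω, so V_mid = 26.9 × 592.1/2092 = 7.613 V.
Stage 2 is itself unloaded: V_out = V_mid × R4/(R3+R4) = 7.613 × 680/4580 = 1.13 V.

V_out ≈ 1.13 V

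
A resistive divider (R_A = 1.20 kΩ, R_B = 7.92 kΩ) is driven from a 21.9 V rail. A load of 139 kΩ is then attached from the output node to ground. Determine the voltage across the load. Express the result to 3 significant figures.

The load sits in parallel with R_B: R_B‖R_L = (7.92 × 139) / (7.92 + 139) = 7.493 kΩ.
V_out = 21.9 × 7.493 / (1.20 + 7.493) = 21.9 × 7.493/8.693 = 18.9 V.

V_out ≈ 18.9 V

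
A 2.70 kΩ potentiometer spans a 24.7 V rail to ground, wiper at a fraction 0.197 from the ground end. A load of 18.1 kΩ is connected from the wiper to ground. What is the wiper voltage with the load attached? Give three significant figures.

V ≈ 4.75 V

The wiper splits the pot into (1−α)R = 2168 Ω above and αR = 531.9 Ω below.
Lower section ‖ load = 516.7 Ω.
V_wiper = 24.7 × 516.7/(2168 + 516.7) = 4.75 V.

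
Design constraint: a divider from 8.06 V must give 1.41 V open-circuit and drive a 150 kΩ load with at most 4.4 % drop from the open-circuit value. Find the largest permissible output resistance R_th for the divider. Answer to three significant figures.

R_th ≤ 6.90 kΩ

Loading drop = R_th/(R_th + R_L) ≤ 0.0440, so R_th ≤ R_L · ε/(1−ε) = 150 kΩ × 0.0440/0.9560 = 6.90 kΩ.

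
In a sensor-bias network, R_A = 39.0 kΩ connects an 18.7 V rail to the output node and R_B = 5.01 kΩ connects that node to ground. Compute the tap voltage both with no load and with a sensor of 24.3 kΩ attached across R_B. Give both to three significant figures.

Unloaded: 2.13 V; loaded: 1.80 V

Open-circuit: V = 18.7 × 5.01/(39.0 + 5.01) = 2.13 V.
With the load, R_B becomes R_B‖R_L = 4.154 kΩ, so V = 18.7 × 4.154/43.15 = 1.80 V.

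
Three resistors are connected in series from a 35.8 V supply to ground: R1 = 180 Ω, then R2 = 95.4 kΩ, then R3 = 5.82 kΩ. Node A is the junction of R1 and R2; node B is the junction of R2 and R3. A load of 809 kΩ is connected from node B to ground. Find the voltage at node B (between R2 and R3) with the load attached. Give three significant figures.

At node B, R3 is in parallel with the load: R3‖R_L = 5778 Ω.
Below node A the resistance is R2 + (R3‖R_L) = 101200 Ω, so V_A = 35.8 × 101200/101400 = 35.74 V.
Then V_B = V_A × (R3‖R_L)/(R2 + R3‖R_L) = 35.74 × 5778/101200 = 2.04 V.

V ≈ 2.04 V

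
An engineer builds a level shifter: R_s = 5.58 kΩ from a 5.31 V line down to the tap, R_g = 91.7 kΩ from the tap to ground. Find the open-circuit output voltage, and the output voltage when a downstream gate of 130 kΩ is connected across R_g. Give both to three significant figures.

Open-circuit: V = 5.31 × 91.7/(5.58 + 91.7) = 5.01 V.
With the load, R_g becomes R_g‖R_L = 53.77 kΩ, so V = 5.31 × 53.77/59.35 = 4.81 V.

Unloaded: 5.01 V; loaded: 4.81 V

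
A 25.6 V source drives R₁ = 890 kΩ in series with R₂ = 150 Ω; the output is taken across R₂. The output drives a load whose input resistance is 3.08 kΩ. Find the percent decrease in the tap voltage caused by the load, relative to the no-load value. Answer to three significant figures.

4.64 %

The divider's output (Thévenin) resistance is R₁‖R₂ = 150.0 Ω.
Fractional drop under load = R_th/(R_th + R_L) = 150.0 / (150.0 + 3080) = 0.04643.
So the output falls by 4.64 %.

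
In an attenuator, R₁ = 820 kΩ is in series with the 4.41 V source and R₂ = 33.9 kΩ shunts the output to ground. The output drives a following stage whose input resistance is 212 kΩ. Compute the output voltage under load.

V_out ≈ 0.152 V

The load sits in parallel with R₂: R₂‖R_L = (33.9 × 212) / (33.9 + 212) = 29.23 kΩ.
V_out = 4.41 × 29.23 / (820 + 29.23) = 4.41 × 29.23/849.2 = 0.152 V.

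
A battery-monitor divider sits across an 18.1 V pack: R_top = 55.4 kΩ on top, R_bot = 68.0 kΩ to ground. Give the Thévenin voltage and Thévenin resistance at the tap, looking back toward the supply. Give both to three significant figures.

V_th = 9.97 V, R_th = 30.5 kΩ

V_th is the open-circuit tap voltage: 18.1 × 68.0/(55.4 + 68.0) = 9.97 V.
With the supply zeroed, R_top and R_bot appear in parallel from the tap: R_th = R_top‖R_bot = (55.4 × 68.0)/123.4 = 30.5 kΩ.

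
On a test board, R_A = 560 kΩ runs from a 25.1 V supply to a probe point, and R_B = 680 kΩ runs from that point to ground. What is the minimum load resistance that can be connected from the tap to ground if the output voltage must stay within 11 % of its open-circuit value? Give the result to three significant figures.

R_L(min) ≈ 2.48 MΩ

Output resistance R_th = R_A‖R_B = (560 × 680)/1240 = 307.1 kΩ.
The fractional drop is R_th/(R_th + R_L); requiring this ≤ 0.110 gives R_L ≥ R_th(1/0.110 − 1) = 307.1 × 8.091 = 2.48 MΩ.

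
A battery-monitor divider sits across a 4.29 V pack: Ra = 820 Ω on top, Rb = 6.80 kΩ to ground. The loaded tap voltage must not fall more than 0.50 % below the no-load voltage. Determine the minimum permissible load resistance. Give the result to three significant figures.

R_L(min) ≈ 146 kΩ

Output resistance R_th = Ra‖Rb = (820 × 6800)/7620 = 731.8 Ω.
The fractional drop is R_th/(R_th + R_L); requiring this ≤ 0.00500 gives R_L ≥ R_th(1/0.00500 − 1) = 731.8 × 199.0 = 146 kΩ.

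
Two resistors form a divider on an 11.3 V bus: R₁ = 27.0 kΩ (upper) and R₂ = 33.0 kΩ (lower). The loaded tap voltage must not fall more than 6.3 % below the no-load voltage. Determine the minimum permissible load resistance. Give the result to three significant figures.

Output resistance R_th = R₁‖R₂ = (27.0 × 33.0)/60.00 = 14.85 kΩ.
The fractional drop is R_th/(R_th + R_L); requiring this ≤ 0.0630 gives R_L ≥ R_th(1/0.0630 − 1) = 14.85 × 14.87 = 221 kΩ.

R_L(min) ≈ 221 kΩ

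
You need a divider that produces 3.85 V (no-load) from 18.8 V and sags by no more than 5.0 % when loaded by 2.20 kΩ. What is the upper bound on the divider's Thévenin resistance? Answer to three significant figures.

R_th ≤ 116 Ω

Loading drop = R_th/(R_th + R_L) ≤ 0.0500, so R_th ≤ R_L · ε/(1−ε) = 2.20 kΩ × 0.0500/0.9500 = 116 Ω.
(Any R1, R2 with R2/(R1+R2) = 0.205 and R1‖R2 ≤ 116 Ω will meet the spec.)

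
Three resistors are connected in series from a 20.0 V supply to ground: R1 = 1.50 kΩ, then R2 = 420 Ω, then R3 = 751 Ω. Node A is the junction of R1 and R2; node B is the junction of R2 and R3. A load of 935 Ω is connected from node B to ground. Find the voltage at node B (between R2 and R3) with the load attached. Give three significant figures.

V ≈ 3.57 V

At node B, R3 is in parallel with the load: R3‖R_L = 416.5 Ω.
Below node A the resistance is R2 + (R3‖R_L) = 836.5 Ω, so V_A = 20.0 × 836.5/2336 = 7.160 V.
Then V_B = V_A × (R3‖R_L)/(R2 + R3‖R_L) = 7.160 × 416.5/836.5 = 3.57 V.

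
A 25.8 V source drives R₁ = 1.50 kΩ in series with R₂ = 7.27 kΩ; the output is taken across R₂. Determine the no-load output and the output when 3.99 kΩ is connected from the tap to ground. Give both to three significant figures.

Unloaded: 21.4 V; loaded: 16.3 V

Open-circuit: V = 25.8 × 7.27/(1.50 + 7.27) = 21.4 V.
With the load, R₂ becomes R₂‖R_L = 2.576 kΩ, so V = 25.8 × 2.576/4.076 = 16.3 V.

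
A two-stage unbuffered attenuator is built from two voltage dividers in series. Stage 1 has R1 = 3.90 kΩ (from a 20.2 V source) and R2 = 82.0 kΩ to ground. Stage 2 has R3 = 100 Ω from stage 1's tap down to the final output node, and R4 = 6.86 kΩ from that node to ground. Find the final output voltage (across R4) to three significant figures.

V_out ≈ 12.4 V

Stage 2 presents R3+R4 = 6960 Ω as a load on stage 1's tap.
Stage 1's lower leg becomes R2‖(R3+R4) = 6415 Ω, so V_mid = 20.2 × 6415/10320 = 12.56 V.
Stage 2 is itself unloaded: V_out = V_mid × R4/(R3+R4) = 12.56 × 6860/6960 = 12.4 V.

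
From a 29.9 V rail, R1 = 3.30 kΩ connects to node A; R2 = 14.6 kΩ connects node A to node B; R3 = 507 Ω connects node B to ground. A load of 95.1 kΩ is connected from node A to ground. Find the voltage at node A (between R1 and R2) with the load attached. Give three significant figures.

V ≈ 23.9 V

Below node A the series string R2+R3 = 15110 Ω sits in parallel with the 95100 Ω load: 13040 Ω.
V_A = 29.9 × 13040/(3300 + 13040) = 23.9 V.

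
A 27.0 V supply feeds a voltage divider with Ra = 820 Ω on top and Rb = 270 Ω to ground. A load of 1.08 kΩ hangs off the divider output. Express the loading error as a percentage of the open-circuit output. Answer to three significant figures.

15.8 %

Unloaded V = 27.0 × 270/1090 = 6.688 V.
Loaded: Rb‖R_L = 216.0 Ω, giving V = 27.0 × 216.0/1036 = 5.629 V.
Drop = (6.688 − 5.629) / 6.688 = 15.8 %.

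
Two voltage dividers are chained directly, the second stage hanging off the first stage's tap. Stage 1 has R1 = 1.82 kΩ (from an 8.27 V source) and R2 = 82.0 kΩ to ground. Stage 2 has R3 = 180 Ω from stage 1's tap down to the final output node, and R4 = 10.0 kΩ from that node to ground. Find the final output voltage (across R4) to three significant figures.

Stage 2 presents R3+R4 = 10180 Ω as a load on stage 1's tap.
Stage 1's lower leg becomes R2‖(R3+R4) = 9056 Ω, so V_mid = 8.27 × 9056/10880 = 6.886 V.
Stage 2 is itself unloaded: V_out = V_mid × R4/(R3+R4) = 6.886 × 10000/10180 = 6.76 V.

V_out ≈ 6.76 V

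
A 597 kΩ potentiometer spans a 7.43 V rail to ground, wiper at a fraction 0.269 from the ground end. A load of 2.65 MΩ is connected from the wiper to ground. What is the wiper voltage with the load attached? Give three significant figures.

The wiper splits the pot into (1−α)R = 436.4 kΩ above and αR = 160.6 kΩ below.
Lower section ‖ load = 151.4 kΩ.
V_wiper = 7.43 × 151.4/(436.4 + 151.4) = 1.91 V.

V ≈ 1.91 V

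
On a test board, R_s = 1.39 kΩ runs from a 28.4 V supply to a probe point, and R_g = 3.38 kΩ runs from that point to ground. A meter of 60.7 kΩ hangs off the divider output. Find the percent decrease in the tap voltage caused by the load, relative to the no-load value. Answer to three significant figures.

The divider's output (Thévenin) resistance is R_s‖R_g = 0.9849 kΩ.
Fractional drop under load = R_th/(R_th + R_L) = 0.9849 / (0.9849 + 60.7) = 0.01597.
So the output falls by 1.60 %.

1.60 %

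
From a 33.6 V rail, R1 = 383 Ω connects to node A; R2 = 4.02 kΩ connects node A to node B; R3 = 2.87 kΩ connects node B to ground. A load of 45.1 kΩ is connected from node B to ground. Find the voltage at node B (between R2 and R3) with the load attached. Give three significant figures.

At node B, R3 is in parallel with the load: R3‖R_L = 2698 Ω.
Below node A the resistance is R2 + (R3‖R_L) = 6718 Ω, so V_A = 33.6 × 6718/7101 = 31.79 V.
Then V_B = V_A × (R3‖R_L)/(R2 + R3‖R_L) = 31.79 × 2698/6718 = 12.8 V.

V ≈ 12.8 V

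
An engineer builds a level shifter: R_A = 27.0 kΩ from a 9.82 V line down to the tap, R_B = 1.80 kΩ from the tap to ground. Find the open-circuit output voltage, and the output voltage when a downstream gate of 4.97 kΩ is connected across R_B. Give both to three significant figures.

Open-circuit: V = 9.82 × 1.80/(27.0 + 1.80) = 0.614 V.
With the load, R_B becomes R_B‖R_L = 1.321 kΩ, so V = 9.82 × 1.321/28.32 = 0.458 V.

Unloaded: 0.614 V; loaded: 0.458 V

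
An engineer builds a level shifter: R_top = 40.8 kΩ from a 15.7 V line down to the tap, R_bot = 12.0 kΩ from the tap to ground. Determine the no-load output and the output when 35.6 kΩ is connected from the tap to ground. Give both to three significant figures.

Open-circuit: V = 15.7 × 12.0/(40.8 + 12.0) = 3.57 V.
With the load, R_bot becomes R_bot‖R_L = 8.975 kΩ, so V = 15.7 × 8.975/49.77 = 2.83 V.

Unloaded: 3.57 V; loaded: 2.83 V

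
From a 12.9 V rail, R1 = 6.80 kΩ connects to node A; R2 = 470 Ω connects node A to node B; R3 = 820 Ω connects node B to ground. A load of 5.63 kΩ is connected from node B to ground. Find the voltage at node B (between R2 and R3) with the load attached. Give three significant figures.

V ≈ 1.16 V

At node B, R3 is in parallel with the load: R3‖R_L = 715.8 Ω.
Below node A the resistance is R2 + (R3‖R_L) = 1186 Ω, so V_A = 12.9 × 1186/7986 = 1.915 V.
Then V_B = V_A × (R3‖R_L)/(R2 + R3‖R_L) = 1.915 × 715.8/1186 = 1.16 V.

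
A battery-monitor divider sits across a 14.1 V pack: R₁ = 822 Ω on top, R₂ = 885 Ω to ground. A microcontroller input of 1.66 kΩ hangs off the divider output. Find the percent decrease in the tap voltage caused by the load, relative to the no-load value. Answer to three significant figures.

The divider's output (Thévenin) resistance is R₁‖R₂ = 426.2 Ω.
Fractional drop under load = R_th/(R_th + R_L) = 426.2 / (426.2 + 1660) = 0.2043.
So the output falls by 20.4 %.

20.4 %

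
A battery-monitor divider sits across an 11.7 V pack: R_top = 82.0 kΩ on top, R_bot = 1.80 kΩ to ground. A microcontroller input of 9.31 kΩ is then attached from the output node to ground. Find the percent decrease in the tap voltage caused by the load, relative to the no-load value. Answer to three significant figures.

15.9 %

The divider's output (Thévenin) resistance is R_top‖R_bot = 1.761 kΩ.
Fractional drop under load = R_th/(R_th + R_L) = 1.761 / (1.761 + 9.31) = 0.1591.
So the output falls by 15.9 %.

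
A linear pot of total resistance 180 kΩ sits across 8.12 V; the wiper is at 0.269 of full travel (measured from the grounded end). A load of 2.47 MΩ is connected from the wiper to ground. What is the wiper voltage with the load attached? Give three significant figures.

V ≈ 2.15 V

The wiper splits the pot into (1−α)R = 131.6 kΩ above and αR = 48.42 kΩ below.
Lower section ‖ load = 47.49 kΩ.
V_wiper = 8.12 × 47.49/(131.6 + 47.49) = 2.15 V.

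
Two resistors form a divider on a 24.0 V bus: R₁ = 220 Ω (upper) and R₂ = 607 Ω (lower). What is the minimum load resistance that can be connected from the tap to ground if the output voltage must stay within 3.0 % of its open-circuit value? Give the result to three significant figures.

R_L(min) ≈ 5.22 kΩ

Output resistance R_th = R₁‖R₂ = (220 × 607)/827.0 = 161.5 Ω.
The fractional drop is R_th/(R_th + R_L); requiring this ≤ 0.0300 gives R_L ≥ R_th(1/0.0300 − 1) = 161.5 × 32.33 = 5.22 kΩ.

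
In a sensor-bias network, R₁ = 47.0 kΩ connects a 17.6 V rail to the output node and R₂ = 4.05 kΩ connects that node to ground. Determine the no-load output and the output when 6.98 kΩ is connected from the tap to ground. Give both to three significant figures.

Unloaded: 1.40 V; loaded: 0.910 V

Open-circuit: V = 17.6 × 4.05/(47.0 + 4.05) = 1.40 V.
With the load, R₂ becomes R₂‖R_L = 2.563 kΩ, so V = 17.6 × 2.563/49.56 = 0.910 V.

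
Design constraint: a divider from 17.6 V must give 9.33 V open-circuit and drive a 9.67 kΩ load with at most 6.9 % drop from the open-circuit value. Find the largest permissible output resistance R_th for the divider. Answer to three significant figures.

R_th ≤ 717 Ω

Loading drop = R_th/(R_th + R_L) ≤ 0.0690, so R_th ≤ R_L · ε/(1−ε) = 9.67 kΩ × 0.0690/0.9310 = 717 Ω.
(Any R1, R2 with R2/(R1+R2) = 0.530 and R1‖R2 ≤ 717 Ω will meet the spec.)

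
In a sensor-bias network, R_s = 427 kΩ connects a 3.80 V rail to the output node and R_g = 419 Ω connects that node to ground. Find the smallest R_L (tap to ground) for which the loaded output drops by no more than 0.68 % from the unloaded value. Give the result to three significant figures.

Output resistance R_th = R_s‖R_g = (427000 × 419)/427400 = 418.6 Ω.
The fractional drop is R_th/(R_th + R_L); requiring this ≤ 0.00680 gives R_L ≥ R_th(1/0.00680 − 1) = 418.6 × 146.1 = 61.1 kΩ.

R_L(min) ≈ 61.1 kΩ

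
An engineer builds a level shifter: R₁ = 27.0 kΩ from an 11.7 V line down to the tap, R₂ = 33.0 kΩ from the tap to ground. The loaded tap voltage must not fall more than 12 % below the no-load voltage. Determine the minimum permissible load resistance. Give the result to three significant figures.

R_L(min) ≈ 109 kΩ

Output resistance R_th = R₁‖R₂ = (27.0 × 33.0)/60.00 = 14.85 kΩ.
The fractional drop is R_th/(R_th + R_L); requiring this ≤ 0.120 gives R_L ≥ R_th(1/0.120 − 1) = 14.85 × 7.333 = 109 kΩ.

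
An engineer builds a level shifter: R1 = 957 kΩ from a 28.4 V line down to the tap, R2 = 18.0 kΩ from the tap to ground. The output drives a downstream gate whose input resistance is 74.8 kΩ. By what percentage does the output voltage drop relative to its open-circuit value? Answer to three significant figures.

19.1 %

Unloaded V = 28.4 × 18.0/975.0 = 0.5243 V.
Loaded: R2‖R_L = 14.51 kΩ, giving V = 28.4 × 14.51/971.5 = 0.4241 V.
Drop = (0.5243 − 0.4241) / 0.5243 = 19.1 %.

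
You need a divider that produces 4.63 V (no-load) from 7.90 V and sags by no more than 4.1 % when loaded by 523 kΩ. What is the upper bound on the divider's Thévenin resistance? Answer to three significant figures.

R_th ≤ 22.4 kΩ

Loading drop = R_th/(R_th + R_L) ≤ 0.0410, so R_th ≤ R_L · ε/(1−ε) = 523 kΩ × 0.0410/0.9590 = 22.4 kΩ.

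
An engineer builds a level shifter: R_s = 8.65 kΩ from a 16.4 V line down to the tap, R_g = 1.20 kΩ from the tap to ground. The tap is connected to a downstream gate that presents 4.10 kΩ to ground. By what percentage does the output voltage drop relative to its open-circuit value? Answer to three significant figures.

20.4 %

The divider's output (Thévenin) resistance is R_s‖R_g = 1.054 kΩ.
Fractional drop under load = R_th/(R_th + R_L) = 1.054 / (1.054 + 4.10) = 0.2045.
So the output falls by 20.4 %.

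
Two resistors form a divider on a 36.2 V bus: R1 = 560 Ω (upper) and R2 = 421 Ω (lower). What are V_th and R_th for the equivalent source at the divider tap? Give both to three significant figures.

V_th = 15.5 V, R_th = 240 Ω

V_th is the open-circuit tap voltage: 36.2 × 421/(560 + 421) = 15.5 V.
With the supply zeroed, R1 and R2 appear in parallel from the tap: R_th = R1‖R2 = (560 × 421)/981.0 = 240 Ω.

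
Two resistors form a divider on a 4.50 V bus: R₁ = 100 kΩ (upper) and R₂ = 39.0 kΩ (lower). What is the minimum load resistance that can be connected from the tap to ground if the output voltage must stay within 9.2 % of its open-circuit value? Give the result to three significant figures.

Output resistance R_th = R₁‖R₂ = (100 × 39.0)/139.0 = 28.06 kΩ.
The fractional drop is R_th/(R_th + R_L); requiring this ≤ 0.0920 gives R_L ≥ R_th(1/0.0920 − 1) = 28.06 × 9.870 = 277 kΩ.

R_L(min) ≈ 277 kΩ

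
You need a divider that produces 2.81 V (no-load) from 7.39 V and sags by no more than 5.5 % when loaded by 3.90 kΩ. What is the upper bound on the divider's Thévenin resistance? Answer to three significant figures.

R_th ≤ 227 Ω

Loading drop = R_th/(R_th + R_L) ≤ 0.0550, so R_th ≤ R_L · ε/(1−ε) = 3.90 kΩ × 0.0550/0.9450 = 227 Ω.
(Any R1, R2 with R2/(R1+R2) = 0.380 and R1‖R2 ≤ 227 Ω will meet the spec.)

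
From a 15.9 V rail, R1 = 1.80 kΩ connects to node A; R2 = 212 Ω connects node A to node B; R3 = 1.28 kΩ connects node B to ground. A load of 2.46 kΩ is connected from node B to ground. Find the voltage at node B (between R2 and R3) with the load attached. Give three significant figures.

At node B, R3 is in parallel with the load: R3‖R_L = 841.9 Ω.
Below node A the resistance is R2 + (R3‖R_L) = 1054 Ω, so V_A = 15.9 × 1054/2854 = 5.872 V.
Then V_B = V_A × (R3‖R_L)/(R2 + R3‖R_L) = 5.872 × 841.9/1054 = 4.69 V.

V ≈ 4.69 V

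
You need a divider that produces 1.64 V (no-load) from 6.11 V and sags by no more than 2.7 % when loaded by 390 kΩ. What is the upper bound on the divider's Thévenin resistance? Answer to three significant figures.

Loading drop = R_th/(R_th + R_L) ≤ 0.0270, so R_th ≤ R_L · ε/(1−ε) = 390 kΩ × 0.0270/0.9730 = 10.8 kΩ.
(Any R1, R2 with R2/(R1+R2) = 0.268 and R1‖R2 ≤ 10.8 kΩ will meet the spec.)

R_th ≤ 10.8 kΩ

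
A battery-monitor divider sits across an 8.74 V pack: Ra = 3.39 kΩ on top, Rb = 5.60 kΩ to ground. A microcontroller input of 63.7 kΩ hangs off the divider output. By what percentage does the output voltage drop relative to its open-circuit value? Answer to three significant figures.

The divider's output (Thévenin) resistance is Ra‖Rb = 2.112 kΩ.
Fractional drop under load = R_th/(R_th + R_L) = 2.112 / (2.112 + 63.7) = 0.03209.
So the output falls by 3.21 %.

3.21 %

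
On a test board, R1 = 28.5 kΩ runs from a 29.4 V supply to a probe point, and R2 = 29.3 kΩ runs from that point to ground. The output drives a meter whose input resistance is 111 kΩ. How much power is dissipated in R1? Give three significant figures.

Total resistance from the source is R1 + (R2‖R_L) = 51.68 kΩ, so I = 29.4/51.68 kΩ = 0.5689 mA.
P = I²·R1 = (0.5689 mA)² × 28.5 kΩ = 9.22 mW.

P ≈ 9.22 mW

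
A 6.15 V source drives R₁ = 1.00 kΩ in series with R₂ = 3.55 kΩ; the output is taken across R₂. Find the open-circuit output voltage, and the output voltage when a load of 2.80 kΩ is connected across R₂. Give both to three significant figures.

Unloaded: 4.80 V; loaded: 3.75 V

Open-circuit: V = 6.15 × 3.55/(1.00 + 3.55) = 4.80 V.
With the load, R₂ becomes R₂‖R_L = 1.565 kΩ, so V = 6.15 × 1.565/2.565 = 3.75 V.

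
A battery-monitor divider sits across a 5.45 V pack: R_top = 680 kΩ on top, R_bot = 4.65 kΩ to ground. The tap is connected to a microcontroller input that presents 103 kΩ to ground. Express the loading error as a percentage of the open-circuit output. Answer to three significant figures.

4.29 %

The divider's output (Thévenin) resistance is R_top‖R_bot = 4.618 kΩ.
Fractional drop under load = R_th/(R_th + R_L) = 4.618 / (4.618 + 103) = 0.04291.
So the output falls by 4.29 %.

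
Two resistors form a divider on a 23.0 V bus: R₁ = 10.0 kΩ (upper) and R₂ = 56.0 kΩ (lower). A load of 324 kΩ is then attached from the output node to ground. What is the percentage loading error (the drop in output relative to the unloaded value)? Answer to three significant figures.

The divider's output (Thévenin) resistance is R₁‖R₂ = 8.485 kΩ.
Fractional drop under load = R_th/(R_th + R_L) = 8.485 / (8.485 + 324) = 0.02552.
So the output falls by 2.55 %.

2.55 %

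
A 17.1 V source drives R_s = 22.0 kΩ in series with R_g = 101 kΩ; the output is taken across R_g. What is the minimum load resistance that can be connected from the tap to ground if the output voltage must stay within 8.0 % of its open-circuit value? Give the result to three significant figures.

R_L(min) ≈ 208 kΩ

Output resistance R_th = R_s‖R_g = (22.0 × 101)/123.0 = 18.07 kΩ.
The fractional drop is R_th/(R_th + R_L); requiring this ≤ 0.0800 gives R_L ≥ R_th(1/0.0800 − 1) = 18.07 × 11.50 = 208 kΩ.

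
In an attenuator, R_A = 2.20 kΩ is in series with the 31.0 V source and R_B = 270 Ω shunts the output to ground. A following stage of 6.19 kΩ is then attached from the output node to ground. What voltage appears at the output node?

The load sits in parallel with R_B: R_B‖R_L = (270 × 6190) / (270 + 6190) = 258.7 Ω.
V_out = 31.0 × 258.7 / (2200 + 258.7) = 31.0 × 258.7/2459 = 3.26 V.

V_out ≈ 3.26 V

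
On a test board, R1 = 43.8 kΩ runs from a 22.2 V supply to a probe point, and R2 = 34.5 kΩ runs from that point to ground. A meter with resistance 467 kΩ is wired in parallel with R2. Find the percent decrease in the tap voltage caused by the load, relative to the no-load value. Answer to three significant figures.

3.97 %

The divider's output (Thévenin) resistance is R1‖R2 = 19.30 kΩ.
Fractional drop under load = R_th/(R_th + R_L) = 19.30 / (19.30 + 467) = 0.03969.
So the output falls by 3.97 %.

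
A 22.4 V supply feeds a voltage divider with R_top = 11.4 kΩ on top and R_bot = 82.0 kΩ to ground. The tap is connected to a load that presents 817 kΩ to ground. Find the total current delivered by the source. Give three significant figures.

I ≈ 0.261 mA

R_bot‖R_L = 74.52 kΩ, so the source sees R_top + R_bot‖R_L = 85.92 kΩ.
I = 22.4 V / 85.92 kΩ = 0.261 mA.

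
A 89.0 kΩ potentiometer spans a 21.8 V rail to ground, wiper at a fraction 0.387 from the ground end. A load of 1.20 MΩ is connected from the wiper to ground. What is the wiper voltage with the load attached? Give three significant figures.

V ≈ 8.29 V

The wiper splits the pot into (1−α)R = 54.56 kΩ above and αR = 34.44 kΩ below.
Lower section ‖ load = 33.48 kΩ.
V_wiper = 21.8 × 33.48/(54.56 + 33.48) = 8.29 V.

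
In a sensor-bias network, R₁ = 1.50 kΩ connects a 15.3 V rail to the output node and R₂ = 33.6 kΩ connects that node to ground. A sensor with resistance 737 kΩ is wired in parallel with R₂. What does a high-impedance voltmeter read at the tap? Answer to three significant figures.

V_out ≈ 14.6 V

The load sits in parallel with R₂: R₂‖R_L = (33.6 × 737) / (33.6 + 737) = 32.13 kΩ.
V_out = 15.3 × 32.13 / (1.50 + 32.13) = 15.3 × 32.13/33.63 = 14.6 V.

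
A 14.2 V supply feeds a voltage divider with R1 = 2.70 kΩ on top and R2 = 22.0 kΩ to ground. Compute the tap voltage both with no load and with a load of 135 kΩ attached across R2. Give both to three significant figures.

Open-circuit: V = 14.2 × 22.0/(2.70 + 22.0) = 12.6 V.
With the load, R2 becomes R2‖R_L = 18.92 kΩ, so V = 14.2 × 18.92/21.62 = 12.4 V.

Unloaded: 12.6 V; loaded: 12.4 V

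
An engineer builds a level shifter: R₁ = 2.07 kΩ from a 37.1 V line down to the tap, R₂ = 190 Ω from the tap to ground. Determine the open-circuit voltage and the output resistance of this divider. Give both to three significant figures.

V_th = 3.12 V, R_th = 174 Ω

V_th is the open-circuit tap voltage: 37.1 × 190/(2070 + 190) = 3.12 V.
With the supply zeroed, R₁ and R₂ appear in parallel from the tap: R_th = R₁‖R₂ = (2070 × 190)/2260 = 174 Ω.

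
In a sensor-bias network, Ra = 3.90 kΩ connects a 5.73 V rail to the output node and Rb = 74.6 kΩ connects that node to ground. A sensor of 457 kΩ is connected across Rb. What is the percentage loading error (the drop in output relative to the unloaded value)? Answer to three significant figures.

0.804 %

The divider's output (Thévenin) resistance is Ra‖Rb = 3.706 kΩ.
Fractional drop under load = R_th/(R_th + R_L) = 3.706 / (3.706 + 457) = 0.008045.
So the output falls by 0.804 %.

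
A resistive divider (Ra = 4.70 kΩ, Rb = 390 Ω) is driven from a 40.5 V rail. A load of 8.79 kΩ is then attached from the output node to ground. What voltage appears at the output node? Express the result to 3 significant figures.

V_out ≈ 2.98 V

The load sits in parallel with Rb: Rb‖R_L = (390 × 8790) / (390 + 8790) = 373.4 Ω.
V_out = 40.5 × 373.4 / (4700 + 373.4) = 40.5 × 373.4/5073 = 2.98 V.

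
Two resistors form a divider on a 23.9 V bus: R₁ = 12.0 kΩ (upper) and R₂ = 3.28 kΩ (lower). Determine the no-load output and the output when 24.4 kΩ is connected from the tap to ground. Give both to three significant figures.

Unloaded: 5.13 V; loaded: 4.64 V

Open-circuit: V = 23.9 × 3.28/(12.0 + 3.28) = 5.13 V.
With the load, R₂ becomes R₂‖R_L = 2.891 kΩ, so V = 23.9 × 2.891/14.89 = 4.64 V.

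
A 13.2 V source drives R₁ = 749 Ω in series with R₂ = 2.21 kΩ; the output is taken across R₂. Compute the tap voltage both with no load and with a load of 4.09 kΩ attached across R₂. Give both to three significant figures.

Open-circuit: V = 13.2 × 2210/(749 + 2210) = 9.86 V.
With the load, R₂ becomes R₂‖R_L = 1435 Ω, so V = 13.2 × 1435/2184 = 8.67 V.

Unloaded: 9.86 V; loaded: 8.67 V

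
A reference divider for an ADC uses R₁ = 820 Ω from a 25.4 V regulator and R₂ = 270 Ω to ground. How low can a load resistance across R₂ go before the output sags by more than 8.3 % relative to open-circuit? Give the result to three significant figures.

Output resistance R_th = R₁‖R₂ = (820 × 270)/1090 = 203.1 Ω.
The fractional drop is R_th/(R_th + R_L); requiring this ≤ 0.0830 gives R_L ≥ R_th(1/0.0830 − 1) = 203.1 × 11.05 = 2.24 kΩ.

R_L(min) ≈ 2.24 kΩ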